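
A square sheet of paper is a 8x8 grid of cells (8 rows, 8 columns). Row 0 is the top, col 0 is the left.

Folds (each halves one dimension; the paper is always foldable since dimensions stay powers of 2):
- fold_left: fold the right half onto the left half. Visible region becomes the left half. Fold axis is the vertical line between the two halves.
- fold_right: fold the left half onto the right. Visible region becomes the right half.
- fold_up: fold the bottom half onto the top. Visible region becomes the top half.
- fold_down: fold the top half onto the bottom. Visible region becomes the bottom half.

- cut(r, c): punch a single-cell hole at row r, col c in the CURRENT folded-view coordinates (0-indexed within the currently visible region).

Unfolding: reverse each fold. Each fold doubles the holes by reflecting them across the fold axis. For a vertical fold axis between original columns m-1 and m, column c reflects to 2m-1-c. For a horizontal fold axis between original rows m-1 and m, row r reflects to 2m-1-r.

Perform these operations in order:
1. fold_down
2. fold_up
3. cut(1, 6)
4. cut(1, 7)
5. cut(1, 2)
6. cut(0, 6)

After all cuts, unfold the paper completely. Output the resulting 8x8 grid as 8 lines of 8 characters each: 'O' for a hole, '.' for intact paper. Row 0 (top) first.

Answer: ......O.
..O...OO
..O...OO
......O.
......O.
..O...OO
..O...OO
......O.

Derivation:
Op 1 fold_down: fold axis h@4; visible region now rows[4,8) x cols[0,8) = 4x8
Op 2 fold_up: fold axis h@6; visible region now rows[4,6) x cols[0,8) = 2x8
Op 3 cut(1, 6): punch at orig (5,6); cuts so far [(5, 6)]; region rows[4,6) x cols[0,8) = 2x8
Op 4 cut(1, 7): punch at orig (5,7); cuts so far [(5, 6), (5, 7)]; region rows[4,6) x cols[0,8) = 2x8
Op 5 cut(1, 2): punch at orig (5,2); cuts so far [(5, 2), (5, 6), (5, 7)]; region rows[4,6) x cols[0,8) = 2x8
Op 6 cut(0, 6): punch at orig (4,6); cuts so far [(4, 6), (5, 2), (5, 6), (5, 7)]; region rows[4,6) x cols[0,8) = 2x8
Unfold 1 (reflect across h@6): 8 holes -> [(4, 6), (5, 2), (5, 6), (5, 7), (6, 2), (6, 6), (6, 7), (7, 6)]
Unfold 2 (reflect across h@4): 16 holes -> [(0, 6), (1, 2), (1, 6), (1, 7), (2, 2), (2, 6), (2, 7), (3, 6), (4, 6), (5, 2), (5, 6), (5, 7), (6, 2), (6, 6), (6, 7), (7, 6)]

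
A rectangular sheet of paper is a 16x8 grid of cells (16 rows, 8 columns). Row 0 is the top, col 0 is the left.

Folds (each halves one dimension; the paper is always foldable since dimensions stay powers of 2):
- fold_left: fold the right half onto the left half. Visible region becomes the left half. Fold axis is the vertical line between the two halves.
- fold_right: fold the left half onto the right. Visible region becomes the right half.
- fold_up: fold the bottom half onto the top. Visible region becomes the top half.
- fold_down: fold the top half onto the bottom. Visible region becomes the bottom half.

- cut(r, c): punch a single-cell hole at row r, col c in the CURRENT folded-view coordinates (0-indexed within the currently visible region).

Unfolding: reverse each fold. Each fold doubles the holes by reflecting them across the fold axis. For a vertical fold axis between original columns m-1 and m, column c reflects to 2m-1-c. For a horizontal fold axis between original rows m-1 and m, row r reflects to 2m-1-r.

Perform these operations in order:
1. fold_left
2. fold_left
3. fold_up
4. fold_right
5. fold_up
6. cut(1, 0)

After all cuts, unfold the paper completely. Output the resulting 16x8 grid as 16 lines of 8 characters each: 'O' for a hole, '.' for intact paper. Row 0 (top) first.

Answer: ........
OOOOOOOO
........
........
........
........
OOOOOOOO
........
........
OOOOOOOO
........
........
........
........
OOOOOOOO
........

Derivation:
Op 1 fold_left: fold axis v@4; visible region now rows[0,16) x cols[0,4) = 16x4
Op 2 fold_left: fold axis v@2; visible region now rows[0,16) x cols[0,2) = 16x2
Op 3 fold_up: fold axis h@8; visible region now rows[0,8) x cols[0,2) = 8x2
Op 4 fold_right: fold axis v@1; visible region now rows[0,8) x cols[1,2) = 8x1
Op 5 fold_up: fold axis h@4; visible region now rows[0,4) x cols[1,2) = 4x1
Op 6 cut(1, 0): punch at orig (1,1); cuts so far [(1, 1)]; region rows[0,4) x cols[1,2) = 4x1
Unfold 1 (reflect across h@4): 2 holes -> [(1, 1), (6, 1)]
Unfold 2 (reflect across v@1): 4 holes -> [(1, 0), (1, 1), (6, 0), (6, 1)]
Unfold 3 (reflect across h@8): 8 holes -> [(1, 0), (1, 1), (6, 0), (6, 1), (9, 0), (9, 1), (14, 0), (14, 1)]
Unfold 4 (reflect across v@2): 16 holes -> [(1, 0), (1, 1), (1, 2), (1, 3), (6, 0), (6, 1), (6, 2), (6, 3), (9, 0), (9, 1), (9, 2), (9, 3), (14, 0), (14, 1), (14, 2), (14, 3)]
Unfold 5 (reflect across v@4): 32 holes -> [(1, 0), (1, 1), (1, 2), (1, 3), (1, 4), (1, 5), (1, 6), (1, 7), (6, 0), (6, 1), (6, 2), (6, 3), (6, 4), (6, 5), (6, 6), (6, 7), (9, 0), (9, 1), (9, 2), (9, 3), (9, 4), (9, 5), (9, 6), (9, 7), (14, 0), (14, 1), (14, 2), (14, 3), (14, 4), (14, 5), (14, 6), (14, 7)]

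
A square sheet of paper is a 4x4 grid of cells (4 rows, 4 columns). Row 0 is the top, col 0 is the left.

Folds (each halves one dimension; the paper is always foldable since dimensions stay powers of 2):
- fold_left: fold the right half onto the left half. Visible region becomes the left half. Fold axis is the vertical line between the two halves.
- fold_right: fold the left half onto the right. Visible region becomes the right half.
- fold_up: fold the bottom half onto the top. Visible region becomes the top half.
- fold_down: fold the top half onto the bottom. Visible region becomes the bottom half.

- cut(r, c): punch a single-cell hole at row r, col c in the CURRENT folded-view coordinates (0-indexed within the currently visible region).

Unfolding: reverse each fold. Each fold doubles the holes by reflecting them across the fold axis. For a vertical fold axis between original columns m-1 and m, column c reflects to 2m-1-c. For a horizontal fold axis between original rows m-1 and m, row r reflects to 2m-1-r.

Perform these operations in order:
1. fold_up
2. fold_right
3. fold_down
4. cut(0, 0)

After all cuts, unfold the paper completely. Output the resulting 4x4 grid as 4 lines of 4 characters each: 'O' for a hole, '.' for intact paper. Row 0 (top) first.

Op 1 fold_up: fold axis h@2; visible region now rows[0,2) x cols[0,4) = 2x4
Op 2 fold_right: fold axis v@2; visible region now rows[0,2) x cols[2,4) = 2x2
Op 3 fold_down: fold axis h@1; visible region now rows[1,2) x cols[2,4) = 1x2
Op 4 cut(0, 0): punch at orig (1,2); cuts so far [(1, 2)]; region rows[1,2) x cols[2,4) = 1x2
Unfold 1 (reflect across h@1): 2 holes -> [(0, 2), (1, 2)]
Unfold 2 (reflect across v@2): 4 holes -> [(0, 1), (0, 2), (1, 1), (1, 2)]
Unfold 3 (reflect across h@2): 8 holes -> [(0, 1), (0, 2), (1, 1), (1, 2), (2, 1), (2, 2), (3, 1), (3, 2)]

Answer: .OO.
.OO.
.OO.
.OO.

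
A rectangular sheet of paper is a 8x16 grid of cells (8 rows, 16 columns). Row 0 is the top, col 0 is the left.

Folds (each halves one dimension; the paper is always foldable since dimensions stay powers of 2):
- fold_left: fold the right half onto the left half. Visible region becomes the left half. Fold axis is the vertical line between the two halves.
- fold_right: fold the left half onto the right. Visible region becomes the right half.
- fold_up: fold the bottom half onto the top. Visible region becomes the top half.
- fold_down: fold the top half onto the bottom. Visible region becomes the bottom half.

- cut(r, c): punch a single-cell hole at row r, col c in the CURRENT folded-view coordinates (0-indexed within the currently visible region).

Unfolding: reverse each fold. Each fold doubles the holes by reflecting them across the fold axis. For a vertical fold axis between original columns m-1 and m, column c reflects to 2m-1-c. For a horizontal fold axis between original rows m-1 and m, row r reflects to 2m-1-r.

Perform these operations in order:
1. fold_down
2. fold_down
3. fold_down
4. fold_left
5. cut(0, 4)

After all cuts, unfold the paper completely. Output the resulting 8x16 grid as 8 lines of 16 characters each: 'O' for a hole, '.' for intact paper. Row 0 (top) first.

Answer: ....O......O....
....O......O....
....O......O....
....O......O....
....O......O....
....O......O....
....O......O....
....O......O....

Derivation:
Op 1 fold_down: fold axis h@4; visible region now rows[4,8) x cols[0,16) = 4x16
Op 2 fold_down: fold axis h@6; visible region now rows[6,8) x cols[0,16) = 2x16
Op 3 fold_down: fold axis h@7; visible region now rows[7,8) x cols[0,16) = 1x16
Op 4 fold_left: fold axis v@8; visible region now rows[7,8) x cols[0,8) = 1x8
Op 5 cut(0, 4): punch at orig (7,4); cuts so far [(7, 4)]; region rows[7,8) x cols[0,8) = 1x8
Unfold 1 (reflect across v@8): 2 holes -> [(7, 4), (7, 11)]
Unfold 2 (reflect across h@7): 4 holes -> [(6, 4), (6, 11), (7, 4), (7, 11)]
Unfold 3 (reflect across h@6): 8 holes -> [(4, 4), (4, 11), (5, 4), (5, 11), (6, 4), (6, 11), (7, 4), (7, 11)]
Unfold 4 (reflect across h@4): 16 holes -> [(0, 4), (0, 11), (1, 4), (1, 11), (2, 4), (2, 11), (3, 4), (3, 11), (4, 4), (4, 11), (5, 4), (5, 11), (6, 4), (6, 11), (7, 4), (7, 11)]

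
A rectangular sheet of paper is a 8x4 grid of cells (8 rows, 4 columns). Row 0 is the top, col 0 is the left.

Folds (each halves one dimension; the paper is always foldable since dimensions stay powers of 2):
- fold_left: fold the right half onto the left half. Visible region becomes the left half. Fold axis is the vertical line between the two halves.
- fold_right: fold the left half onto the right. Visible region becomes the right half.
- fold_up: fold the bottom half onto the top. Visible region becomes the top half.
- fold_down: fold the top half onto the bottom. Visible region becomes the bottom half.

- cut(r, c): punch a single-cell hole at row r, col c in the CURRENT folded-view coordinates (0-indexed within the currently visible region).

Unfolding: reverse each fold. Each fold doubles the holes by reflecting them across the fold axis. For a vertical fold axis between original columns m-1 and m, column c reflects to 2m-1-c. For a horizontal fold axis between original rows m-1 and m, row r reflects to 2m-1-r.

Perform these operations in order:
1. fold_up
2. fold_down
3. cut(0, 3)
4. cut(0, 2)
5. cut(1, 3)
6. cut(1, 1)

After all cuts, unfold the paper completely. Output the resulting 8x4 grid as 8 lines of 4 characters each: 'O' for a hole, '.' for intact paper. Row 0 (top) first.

Answer: .O.O
..OO
..OO
.O.O
.O.O
..OO
..OO
.O.O

Derivation:
Op 1 fold_up: fold axis h@4; visible region now rows[0,4) x cols[0,4) = 4x4
Op 2 fold_down: fold axis h@2; visible region now rows[2,4) x cols[0,4) = 2x4
Op 3 cut(0, 3): punch at orig (2,3); cuts so far [(2, 3)]; region rows[2,4) x cols[0,4) = 2x4
Op 4 cut(0, 2): punch at orig (2,2); cuts so far [(2, 2), (2, 3)]; region rows[2,4) x cols[0,4) = 2x4
Op 5 cut(1, 3): punch at orig (3,3); cuts so far [(2, 2), (2, 3), (3, 3)]; region rows[2,4) x cols[0,4) = 2x4
Op 6 cut(1, 1): punch at orig (3,1); cuts so far [(2, 2), (2, 3), (3, 1), (3, 3)]; region rows[2,4) x cols[0,4) = 2x4
Unfold 1 (reflect across h@2): 8 holes -> [(0, 1), (0, 3), (1, 2), (1, 3), (2, 2), (2, 3), (3, 1), (3, 3)]
Unfold 2 (reflect across h@4): 16 holes -> [(0, 1), (0, 3), (1, 2), (1, 3), (2, 2), (2, 3), (3, 1), (3, 3), (4, 1), (4, 3), (5, 2), (5, 3), (6, 2), (6, 3), (7, 1), (7, 3)]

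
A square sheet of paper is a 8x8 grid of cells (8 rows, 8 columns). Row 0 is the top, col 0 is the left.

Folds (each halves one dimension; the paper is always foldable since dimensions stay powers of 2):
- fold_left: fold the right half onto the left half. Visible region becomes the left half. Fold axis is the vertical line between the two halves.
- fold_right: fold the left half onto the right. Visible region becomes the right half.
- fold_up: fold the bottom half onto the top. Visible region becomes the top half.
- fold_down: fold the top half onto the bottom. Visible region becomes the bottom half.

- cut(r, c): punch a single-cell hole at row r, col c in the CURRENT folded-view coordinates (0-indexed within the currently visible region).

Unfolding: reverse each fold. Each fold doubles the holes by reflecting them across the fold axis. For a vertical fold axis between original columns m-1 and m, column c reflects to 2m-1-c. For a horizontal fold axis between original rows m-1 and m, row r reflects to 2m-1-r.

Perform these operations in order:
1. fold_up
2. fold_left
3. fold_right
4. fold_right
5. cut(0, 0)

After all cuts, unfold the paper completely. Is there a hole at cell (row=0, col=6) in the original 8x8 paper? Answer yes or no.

Answer: yes

Derivation:
Op 1 fold_up: fold axis h@4; visible region now rows[0,4) x cols[0,8) = 4x8
Op 2 fold_left: fold axis v@4; visible region now rows[0,4) x cols[0,4) = 4x4
Op 3 fold_right: fold axis v@2; visible region now rows[0,4) x cols[2,4) = 4x2
Op 4 fold_right: fold axis v@3; visible region now rows[0,4) x cols[3,4) = 4x1
Op 5 cut(0, 0): punch at orig (0,3); cuts so far [(0, 3)]; region rows[0,4) x cols[3,4) = 4x1
Unfold 1 (reflect across v@3): 2 holes -> [(0, 2), (0, 3)]
Unfold 2 (reflect across v@2): 4 holes -> [(0, 0), (0, 1), (0, 2), (0, 3)]
Unfold 3 (reflect across v@4): 8 holes -> [(0, 0), (0, 1), (0, 2), (0, 3), (0, 4), (0, 5), (0, 6), (0, 7)]
Unfold 4 (reflect across h@4): 16 holes -> [(0, 0), (0, 1), (0, 2), (0, 3), (0, 4), (0, 5), (0, 6), (0, 7), (7, 0), (7, 1), (7, 2), (7, 3), (7, 4), (7, 5), (7, 6), (7, 7)]
Holes: [(0, 0), (0, 1), (0, 2), (0, 3), (0, 4), (0, 5), (0, 6), (0, 7), (7, 0), (7, 1), (7, 2), (7, 3), (7, 4), (7, 5), (7, 6), (7, 7)]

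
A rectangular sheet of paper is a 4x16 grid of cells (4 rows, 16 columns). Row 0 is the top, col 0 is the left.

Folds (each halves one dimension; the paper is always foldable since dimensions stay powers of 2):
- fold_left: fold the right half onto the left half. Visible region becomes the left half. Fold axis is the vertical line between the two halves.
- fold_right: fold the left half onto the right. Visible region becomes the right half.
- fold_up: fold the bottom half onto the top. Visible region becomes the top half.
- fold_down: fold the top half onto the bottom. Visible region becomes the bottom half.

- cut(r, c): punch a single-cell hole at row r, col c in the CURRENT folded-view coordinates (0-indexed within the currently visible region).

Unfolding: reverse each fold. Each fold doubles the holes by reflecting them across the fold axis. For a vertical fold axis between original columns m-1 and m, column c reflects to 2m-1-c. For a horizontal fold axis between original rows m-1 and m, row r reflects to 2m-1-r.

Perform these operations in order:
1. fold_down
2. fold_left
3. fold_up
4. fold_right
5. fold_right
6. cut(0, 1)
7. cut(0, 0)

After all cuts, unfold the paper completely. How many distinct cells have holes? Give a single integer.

Answer: 64

Derivation:
Op 1 fold_down: fold axis h@2; visible region now rows[2,4) x cols[0,16) = 2x16
Op 2 fold_left: fold axis v@8; visible region now rows[2,4) x cols[0,8) = 2x8
Op 3 fold_up: fold axis h@3; visible region now rows[2,3) x cols[0,8) = 1x8
Op 4 fold_right: fold axis v@4; visible region now rows[2,3) x cols[4,8) = 1x4
Op 5 fold_right: fold axis v@6; visible region now rows[2,3) x cols[6,8) = 1x2
Op 6 cut(0, 1): punch at orig (2,7); cuts so far [(2, 7)]; region rows[2,3) x cols[6,8) = 1x2
Op 7 cut(0, 0): punch at orig (2,6); cuts so far [(2, 6), (2, 7)]; region rows[2,3) x cols[6,8) = 1x2
Unfold 1 (reflect across v@6): 4 holes -> [(2, 4), (2, 5), (2, 6), (2, 7)]
Unfold 2 (reflect across v@4): 8 holes -> [(2, 0), (2, 1), (2, 2), (2, 3), (2, 4), (2, 5), (2, 6), (2, 7)]
Unfold 3 (reflect across h@3): 16 holes -> [(2, 0), (2, 1), (2, 2), (2, 3), (2, 4), (2, 5), (2, 6), (2, 7), (3, 0), (3, 1), (3, 2), (3, 3), (3, 4), (3, 5), (3, 6), (3, 7)]
Unfold 4 (reflect across v@8): 32 holes -> [(2, 0), (2, 1), (2, 2), (2, 3), (2, 4), (2, 5), (2, 6), (2, 7), (2, 8), (2, 9), (2, 10), (2, 11), (2, 12), (2, 13), (2, 14), (2, 15), (3, 0), (3, 1), (3, 2), (3, 3), (3, 4), (3, 5), (3, 6), (3, 7), (3, 8), (3, 9), (3, 10), (3, 11), (3, 12), (3, 13), (3, 14), (3, 15)]
Unfold 5 (reflect across h@2): 64 holes -> [(0, 0), (0, 1), (0, 2), (0, 3), (0, 4), (0, 5), (0, 6), (0, 7), (0, 8), (0, 9), (0, 10), (0, 11), (0, 12), (0, 13), (0, 14), (0, 15), (1, 0), (1, 1), (1, 2), (1, 3), (1, 4), (1, 5), (1, 6), (1, 7), (1, 8), (1, 9), (1, 10), (1, 11), (1, 12), (1, 13), (1, 14), (1, 15), (2, 0), (2, 1), (2, 2), (2, 3), (2, 4), (2, 5), (2, 6), (2, 7), (2, 8), (2, 9), (2, 10), (2, 11), (2, 12), (2, 13), (2, 14), (2, 15), (3, 0), (3, 1), (3, 2), (3, 3), (3, 4), (3, 5), (3, 6), (3, 7), (3, 8), (3, 9), (3, 10), (3, 11), (3, 12), (3, 13), (3, 14), (3, 15)]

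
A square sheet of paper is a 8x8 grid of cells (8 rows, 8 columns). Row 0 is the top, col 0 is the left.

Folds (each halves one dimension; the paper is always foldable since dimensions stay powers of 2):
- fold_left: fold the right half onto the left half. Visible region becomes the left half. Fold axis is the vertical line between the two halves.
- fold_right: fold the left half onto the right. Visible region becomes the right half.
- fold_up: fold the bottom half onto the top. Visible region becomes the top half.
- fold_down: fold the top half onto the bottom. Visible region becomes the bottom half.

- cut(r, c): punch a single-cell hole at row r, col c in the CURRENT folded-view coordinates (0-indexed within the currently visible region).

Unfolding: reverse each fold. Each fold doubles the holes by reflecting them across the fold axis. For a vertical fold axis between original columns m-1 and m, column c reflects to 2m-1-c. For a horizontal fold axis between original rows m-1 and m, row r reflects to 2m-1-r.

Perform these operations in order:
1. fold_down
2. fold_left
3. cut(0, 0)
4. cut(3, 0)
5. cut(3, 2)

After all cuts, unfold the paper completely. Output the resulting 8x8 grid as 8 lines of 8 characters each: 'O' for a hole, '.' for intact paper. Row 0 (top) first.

Op 1 fold_down: fold axis h@4; visible region now rows[4,8) x cols[0,8) = 4x8
Op 2 fold_left: fold axis v@4; visible region now rows[4,8) x cols[0,4) = 4x4
Op 3 cut(0, 0): punch at orig (4,0); cuts so far [(4, 0)]; region rows[4,8) x cols[0,4) = 4x4
Op 4 cut(3, 0): punch at orig (7,0); cuts so far [(4, 0), (7, 0)]; region rows[4,8) x cols[0,4) = 4x4
Op 5 cut(3, 2): punch at orig (7,2); cuts so far [(4, 0), (7, 0), (7, 2)]; region rows[4,8) x cols[0,4) = 4x4
Unfold 1 (reflect across v@4): 6 holes -> [(4, 0), (4, 7), (7, 0), (7, 2), (7, 5), (7, 7)]
Unfold 2 (reflect across h@4): 12 holes -> [(0, 0), (0, 2), (0, 5), (0, 7), (3, 0), (3, 7), (4, 0), (4, 7), (7, 0), (7, 2), (7, 5), (7, 7)]

Answer: O.O..O.O
........
........
O......O
O......O
........
........
O.O..O.O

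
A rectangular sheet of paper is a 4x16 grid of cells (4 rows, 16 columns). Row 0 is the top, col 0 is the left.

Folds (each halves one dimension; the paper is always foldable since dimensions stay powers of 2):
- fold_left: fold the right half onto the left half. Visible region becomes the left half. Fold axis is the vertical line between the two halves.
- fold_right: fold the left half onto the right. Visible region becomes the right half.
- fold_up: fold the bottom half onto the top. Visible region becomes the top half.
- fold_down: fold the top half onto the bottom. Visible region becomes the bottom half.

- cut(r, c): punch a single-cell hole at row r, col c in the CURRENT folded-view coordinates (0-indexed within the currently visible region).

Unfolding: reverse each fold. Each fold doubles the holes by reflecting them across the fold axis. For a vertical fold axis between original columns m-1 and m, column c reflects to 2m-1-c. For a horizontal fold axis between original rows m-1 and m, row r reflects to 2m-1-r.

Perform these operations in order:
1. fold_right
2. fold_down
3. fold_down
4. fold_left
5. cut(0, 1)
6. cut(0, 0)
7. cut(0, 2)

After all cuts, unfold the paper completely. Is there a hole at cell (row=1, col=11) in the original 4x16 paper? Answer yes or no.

Answer: no

Derivation:
Op 1 fold_right: fold axis v@8; visible region now rows[0,4) x cols[8,16) = 4x8
Op 2 fold_down: fold axis h@2; visible region now rows[2,4) x cols[8,16) = 2x8
Op 3 fold_down: fold axis h@3; visible region now rows[3,4) x cols[8,16) = 1x8
Op 4 fold_left: fold axis v@12; visible region now rows[3,4) x cols[8,12) = 1x4
Op 5 cut(0, 1): punch at orig (3,9); cuts so far [(3, 9)]; region rows[3,4) x cols[8,12) = 1x4
Op 6 cut(0, 0): punch at orig (3,8); cuts so far [(3, 8), (3, 9)]; region rows[3,4) x cols[8,12) = 1x4
Op 7 cut(0, 2): punch at orig (3,10); cuts so far [(3, 8), (3, 9), (3, 10)]; region rows[3,4) x cols[8,12) = 1x4
Unfold 1 (reflect across v@12): 6 holes -> [(3, 8), (3, 9), (3, 10), (3, 13), (3, 14), (3, 15)]
Unfold 2 (reflect across h@3): 12 holes -> [(2, 8), (2, 9), (2, 10), (2, 13), (2, 14), (2, 15), (3, 8), (3, 9), (3, 10), (3, 13), (3, 14), (3, 15)]
Unfold 3 (reflect across h@2): 24 holes -> [(0, 8), (0, 9), (0, 10), (0, 13), (0, 14), (0, 15), (1, 8), (1, 9), (1, 10), (1, 13), (1, 14), (1, 15), (2, 8), (2, 9), (2, 10), (2, 13), (2, 14), (2, 15), (3, 8), (3, 9), (3, 10), (3, 13), (3, 14), (3, 15)]
Unfold 4 (reflect across v@8): 48 holes -> [(0, 0), (0, 1), (0, 2), (0, 5), (0, 6), (0, 7), (0, 8), (0, 9), (0, 10), (0, 13), (0, 14), (0, 15), (1, 0), (1, 1), (1, 2), (1, 5), (1, 6), (1, 7), (1, 8), (1, 9), (1, 10), (1, 13), (1, 14), (1, 15), (2, 0), (2, 1), (2, 2), (2, 5), (2, 6), (2, 7), (2, 8), (2, 9), (2, 10), (2, 13), (2, 14), (2, 15), (3, 0), (3, 1), (3, 2), (3, 5), (3, 6), (3, 7), (3, 8), (3, 9), (3, 10), (3, 13), (3, 14), (3, 15)]
Holes: [(0, 0), (0, 1), (0, 2), (0, 5), (0, 6), (0, 7), (0, 8), (0, 9), (0, 10), (0, 13), (0, 14), (0, 15), (1, 0), (1, 1), (1, 2), (1, 5), (1, 6), (1, 7), (1, 8), (1, 9), (1, 10), (1, 13), (1, 14), (1, 15), (2, 0), (2, 1), (2, 2), (2, 5), (2, 6), (2, 7), (2, 8), (2, 9), (2, 10), (2, 13), (2, 14), (2, 15), (3, 0), (3, 1), (3, 2), (3, 5), (3, 6), (3, 7), (3, 8), (3, 9), (3, 10), (3, 13), (3, 14), (3, 15)]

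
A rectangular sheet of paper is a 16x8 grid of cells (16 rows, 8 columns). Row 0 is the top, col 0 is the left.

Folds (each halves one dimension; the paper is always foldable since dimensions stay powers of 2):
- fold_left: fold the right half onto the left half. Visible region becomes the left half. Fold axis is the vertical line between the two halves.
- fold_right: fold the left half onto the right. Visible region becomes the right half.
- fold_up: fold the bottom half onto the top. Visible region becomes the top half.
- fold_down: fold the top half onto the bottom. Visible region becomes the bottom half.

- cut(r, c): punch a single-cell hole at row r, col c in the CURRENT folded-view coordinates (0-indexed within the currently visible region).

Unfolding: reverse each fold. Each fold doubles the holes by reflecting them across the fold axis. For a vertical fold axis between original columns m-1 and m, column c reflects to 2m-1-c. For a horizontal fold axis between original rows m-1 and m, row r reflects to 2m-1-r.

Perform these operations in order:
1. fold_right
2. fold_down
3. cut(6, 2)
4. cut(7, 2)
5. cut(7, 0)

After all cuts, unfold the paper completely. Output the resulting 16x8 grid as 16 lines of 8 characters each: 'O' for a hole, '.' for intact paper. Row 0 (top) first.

Answer: .O.OO.O.
.O....O.
........
........
........
........
........
........
........
........
........
........
........
........
.O....O.
.O.OO.O.

Derivation:
Op 1 fold_right: fold axis v@4; visible region now rows[0,16) x cols[4,8) = 16x4
Op 2 fold_down: fold axis h@8; visible region now rows[8,16) x cols[4,8) = 8x4
Op 3 cut(6, 2): punch at orig (14,6); cuts so far [(14, 6)]; region rows[8,16) x cols[4,8) = 8x4
Op 4 cut(7, 2): punch at orig (15,6); cuts so far [(14, 6), (15, 6)]; region rows[8,16) x cols[4,8) = 8x4
Op 5 cut(7, 0): punch at orig (15,4); cuts so far [(14, 6), (15, 4), (15, 6)]; region rows[8,16) x cols[4,8) = 8x4
Unfold 1 (reflect across h@8): 6 holes -> [(0, 4), (0, 6), (1, 6), (14, 6), (15, 4), (15, 6)]
Unfold 2 (reflect across v@4): 12 holes -> [(0, 1), (0, 3), (0, 4), (0, 6), (1, 1), (1, 6), (14, 1), (14, 6), (15, 1), (15, 3), (15, 4), (15, 6)]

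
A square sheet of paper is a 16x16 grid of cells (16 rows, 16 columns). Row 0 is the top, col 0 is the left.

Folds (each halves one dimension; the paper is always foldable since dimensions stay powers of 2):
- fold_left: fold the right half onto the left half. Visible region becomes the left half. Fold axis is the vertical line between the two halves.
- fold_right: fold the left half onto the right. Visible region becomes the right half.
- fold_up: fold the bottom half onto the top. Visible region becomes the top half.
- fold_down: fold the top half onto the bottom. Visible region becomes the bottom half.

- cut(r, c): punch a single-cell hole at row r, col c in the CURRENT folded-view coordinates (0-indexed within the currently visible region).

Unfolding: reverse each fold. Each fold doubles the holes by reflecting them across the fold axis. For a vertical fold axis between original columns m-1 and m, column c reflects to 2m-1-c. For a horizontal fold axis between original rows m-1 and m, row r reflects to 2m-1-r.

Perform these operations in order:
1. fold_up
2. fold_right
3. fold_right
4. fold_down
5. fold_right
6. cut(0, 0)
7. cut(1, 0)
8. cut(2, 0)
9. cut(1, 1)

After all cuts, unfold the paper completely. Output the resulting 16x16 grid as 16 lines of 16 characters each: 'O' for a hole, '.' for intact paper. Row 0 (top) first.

Op 1 fold_up: fold axis h@8; visible region now rows[0,8) x cols[0,16) = 8x16
Op 2 fold_right: fold axis v@8; visible region now rows[0,8) x cols[8,16) = 8x8
Op 3 fold_right: fold axis v@12; visible region now rows[0,8) x cols[12,16) = 8x4
Op 4 fold_down: fold axis h@4; visible region now rows[4,8) x cols[12,16) = 4x4
Op 5 fold_right: fold axis v@14; visible region now rows[4,8) x cols[14,16) = 4x2
Op 6 cut(0, 0): punch at orig (4,14); cuts so far [(4, 14)]; region rows[4,8) x cols[14,16) = 4x2
Op 7 cut(1, 0): punch at orig (5,14); cuts so far [(4, 14), (5, 14)]; region rows[4,8) x cols[14,16) = 4x2
Op 8 cut(2, 0): punch at orig (6,14); cuts so far [(4, 14), (5, 14), (6, 14)]; region rows[4,8) x cols[14,16) = 4x2
Op 9 cut(1, 1): punch at orig (5,15); cuts so far [(4, 14), (5, 14), (5, 15), (6, 14)]; region rows[4,8) x cols[14,16) = 4x2
Unfold 1 (reflect across v@14): 8 holes -> [(4, 13), (4, 14), (5, 12), (5, 13), (5, 14), (5, 15), (6, 13), (6, 14)]
Unfold 2 (reflect across h@4): 16 holes -> [(1, 13), (1, 14), (2, 12), (2, 13), (2, 14), (2, 15), (3, 13), (3, 14), (4, 13), (4, 14), (5, 12), (5, 13), (5, 14), (5, 15), (6, 13), (6, 14)]
Unfold 3 (reflect across v@12): 32 holes -> [(1, 9), (1, 10), (1, 13), (1, 14), (2, 8), (2, 9), (2, 10), (2, 11), (2, 12), (2, 13), (2, 14), (2, 15), (3, 9), (3, 10), (3, 13), (3, 14), (4, 9), (4, 10), (4, 13), (4, 14), (5, 8), (5, 9), (5, 10), (5, 11), (5, 12), (5, 13), (5, 14), (5, 15), (6, 9), (6, 10), (6, 13), (6, 14)]
Unfold 4 (reflect across v@8): 64 holes -> [(1, 1), (1, 2), (1, 5), (1, 6), (1, 9), (1, 10), (1, 13), (1, 14), (2, 0), (2, 1), (2, 2), (2, 3), (2, 4), (2, 5), (2, 6), (2, 7), (2, 8), (2, 9), (2, 10), (2, 11), (2, 12), (2, 13), (2, 14), (2, 15), (3, 1), (3, 2), (3, 5), (3, 6), (3, 9), (3, 10), (3, 13), (3, 14), (4, 1), (4, 2), (4, 5), (4, 6), (4, 9), (4, 10), (4, 13), (4, 14), (5, 0), (5, 1), (5, 2), (5, 3), (5, 4), (5, 5), (5, 6), (5, 7), (5, 8), (5, 9), (5, 10), (5, 11), (5, 12), (5, 13), (5, 14), (5, 15), (6, 1), (6, 2), (6, 5), (6, 6), (6, 9), (6, 10), (6, 13), (6, 14)]
Unfold 5 (reflect across h@8): 128 holes -> [(1, 1), (1, 2), (1, 5), (1, 6), (1, 9), (1, 10), (1, 13), (1, 14), (2, 0), (2, 1), (2, 2), (2, 3), (2, 4), (2, 5), (2, 6), (2, 7), (2, 8), (2, 9), (2, 10), (2, 11), (2, 12), (2, 13), (2, 14), (2, 15), (3, 1), (3, 2), (3, 5), (3, 6), (3, 9), (3, 10), (3, 13), (3, 14), (4, 1), (4, 2), (4, 5), (4, 6), (4, 9), (4, 10), (4, 13), (4, 14), (5, 0), (5, 1), (5, 2), (5, 3), (5, 4), (5, 5), (5, 6), (5, 7), (5, 8), (5, 9), (5, 10), (5, 11), (5, 12), (5, 13), (5, 14), (5, 15), (6, 1), (6, 2), (6, 5), (6, 6), (6, 9), (6, 10), (6, 13), (6, 14), (9, 1), (9, 2), (9, 5), (9, 6), (9, 9), (9, 10), (9, 13), (9, 14), (10, 0), (10, 1), (10, 2), (10, 3), (10, 4), (10, 5), (10, 6), (10, 7), (10, 8), (10, 9), (10, 10), (10, 11), (10, 12), (10, 13), (10, 14), (10, 15), (11, 1), (11, 2), (11, 5), (11, 6), (11, 9), (11, 10), (11, 13), (11, 14), (12, 1), (12, 2), (12, 5), (12, 6), (12, 9), (12, 10), (12, 13), (12, 14), (13, 0), (13, 1), (13, 2), (13, 3), (13, 4), (13, 5), (13, 6), (13, 7), (13, 8), (13, 9), (13, 10), (13, 11), (13, 12), (13, 13), (13, 14), (13, 15), (14, 1), (14, 2), (14, 5), (14, 6), (14, 9), (14, 10), (14, 13), (14, 14)]

Answer: ................
.OO..OO..OO..OO.
OOOOOOOOOOOOOOOO
.OO..OO..OO..OO.
.OO..OO..OO..OO.
OOOOOOOOOOOOOOOO
.OO..OO..OO..OO.
................
................
.OO..OO..OO..OO.
OOOOOOOOOOOOOOOO
.OO..OO..OO..OO.
.OO..OO..OO..OO.
OOOOOOOOOOOOOOOO
.OO..OO..OO..OO.
................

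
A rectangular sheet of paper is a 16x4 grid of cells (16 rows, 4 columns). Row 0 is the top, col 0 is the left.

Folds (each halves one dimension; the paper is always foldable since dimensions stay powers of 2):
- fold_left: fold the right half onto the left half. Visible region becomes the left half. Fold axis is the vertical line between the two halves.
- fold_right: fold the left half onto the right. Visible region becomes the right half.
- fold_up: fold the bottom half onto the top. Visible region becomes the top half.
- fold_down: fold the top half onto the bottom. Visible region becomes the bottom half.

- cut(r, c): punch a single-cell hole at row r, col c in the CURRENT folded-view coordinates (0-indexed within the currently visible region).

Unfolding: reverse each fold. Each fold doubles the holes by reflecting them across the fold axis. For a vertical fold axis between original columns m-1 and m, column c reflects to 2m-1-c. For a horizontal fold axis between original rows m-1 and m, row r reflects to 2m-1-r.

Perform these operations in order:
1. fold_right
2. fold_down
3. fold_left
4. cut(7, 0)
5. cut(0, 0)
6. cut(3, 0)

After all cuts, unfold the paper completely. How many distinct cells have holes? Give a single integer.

Op 1 fold_right: fold axis v@2; visible region now rows[0,16) x cols[2,4) = 16x2
Op 2 fold_down: fold axis h@8; visible region now rows[8,16) x cols[2,4) = 8x2
Op 3 fold_left: fold axis v@3; visible region now rows[8,16) x cols[2,3) = 8x1
Op 4 cut(7, 0): punch at orig (15,2); cuts so far [(15, 2)]; region rows[8,16) x cols[2,3) = 8x1
Op 5 cut(0, 0): punch at orig (8,2); cuts so far [(8, 2), (15, 2)]; region rows[8,16) x cols[2,3) = 8x1
Op 6 cut(3, 0): punch at orig (11,2); cuts so far [(8, 2), (11, 2), (15, 2)]; region rows[8,16) x cols[2,3) = 8x1
Unfold 1 (reflect across v@3): 6 holes -> [(8, 2), (8, 3), (11, 2), (11, 3), (15, 2), (15, 3)]
Unfold 2 (reflect across h@8): 12 holes -> [(0, 2), (0, 3), (4, 2), (4, 3), (7, 2), (7, 3), (8, 2), (8, 3), (11, 2), (11, 3), (15, 2), (15, 3)]
Unfold 3 (reflect across v@2): 24 holes -> [(0, 0), (0, 1), (0, 2), (0, 3), (4, 0), (4, 1), (4, 2), (4, 3), (7, 0), (7, 1), (7, 2), (7, 3), (8, 0), (8, 1), (8, 2), (8, 3), (11, 0), (11, 1), (11, 2), (11, 3), (15, 0), (15, 1), (15, 2), (15, 3)]

Answer: 24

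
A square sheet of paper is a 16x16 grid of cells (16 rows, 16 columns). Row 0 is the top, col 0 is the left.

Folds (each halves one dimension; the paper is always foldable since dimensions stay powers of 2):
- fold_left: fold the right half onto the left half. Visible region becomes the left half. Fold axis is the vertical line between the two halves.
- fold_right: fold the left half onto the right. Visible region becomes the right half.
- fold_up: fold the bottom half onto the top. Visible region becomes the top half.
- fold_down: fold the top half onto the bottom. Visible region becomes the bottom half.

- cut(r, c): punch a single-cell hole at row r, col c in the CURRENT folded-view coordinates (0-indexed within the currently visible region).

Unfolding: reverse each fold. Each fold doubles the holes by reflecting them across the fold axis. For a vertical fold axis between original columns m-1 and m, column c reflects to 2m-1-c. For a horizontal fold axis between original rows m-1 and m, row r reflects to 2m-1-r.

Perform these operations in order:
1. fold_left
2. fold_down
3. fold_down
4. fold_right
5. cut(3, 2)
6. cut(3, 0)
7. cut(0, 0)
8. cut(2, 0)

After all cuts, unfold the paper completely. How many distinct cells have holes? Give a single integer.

Answer: 64

Derivation:
Op 1 fold_left: fold axis v@8; visible region now rows[0,16) x cols[0,8) = 16x8
Op 2 fold_down: fold axis h@8; visible region now rows[8,16) x cols[0,8) = 8x8
Op 3 fold_down: fold axis h@12; visible region now rows[12,16) x cols[0,8) = 4x8
Op 4 fold_right: fold axis v@4; visible region now rows[12,16) x cols[4,8) = 4x4
Op 5 cut(3, 2): punch at orig (15,6); cuts so far [(15, 6)]; region rows[12,16) x cols[4,8) = 4x4
Op 6 cut(3, 0): punch at orig (15,4); cuts so far [(15, 4), (15, 6)]; region rows[12,16) x cols[4,8) = 4x4
Op 7 cut(0, 0): punch at orig (12,4); cuts so far [(12, 4), (15, 4), (15, 6)]; region rows[12,16) x cols[4,8) = 4x4
Op 8 cut(2, 0): punch at orig (14,4); cuts so far [(12, 4), (14, 4), (15, 4), (15, 6)]; region rows[12,16) x cols[4,8) = 4x4
Unfold 1 (reflect across v@4): 8 holes -> [(12, 3), (12, 4), (14, 3), (14, 4), (15, 1), (15, 3), (15, 4), (15, 6)]
Unfold 2 (reflect across h@12): 16 holes -> [(8, 1), (8, 3), (8, 4), (8, 6), (9, 3), (9, 4), (11, 3), (11, 4), (12, 3), (12, 4), (14, 3), (14, 4), (15, 1), (15, 3), (15, 4), (15, 6)]
Unfold 3 (reflect across h@8): 32 holes -> [(0, 1), (0, 3), (0, 4), (0, 6), (1, 3), (1, 4), (3, 3), (3, 4), (4, 3), (4, 4), (6, 3), (6, 4), (7, 1), (7, 3), (7, 4), (7, 6), (8, 1), (8, 3), (8, 4), (8, 6), (9, 3), (9, 4), (11, 3), (11, 4), (12, 3), (12, 4), (14, 3), (14, 4), (15, 1), (15, 3), (15, 4), (15, 6)]
Unfold 4 (reflect across v@8): 64 holes -> [(0, 1), (0, 3), (0, 4), (0, 6), (0, 9), (0, 11), (0, 12), (0, 14), (1, 3), (1, 4), (1, 11), (1, 12), (3, 3), (3, 4), (3, 11), (3, 12), (4, 3), (4, 4), (4, 11), (4, 12), (6, 3), (6, 4), (6, 11), (6, 12), (7, 1), (7, 3), (7, 4), (7, 6), (7, 9), (7, 11), (7, 12), (7, 14), (8, 1), (8, 3), (8, 4), (8, 6), (8, 9), (8, 11), (8, 12), (8, 14), (9, 3), (9, 4), (9, 11), (9, 12), (11, 3), (11, 4), (11, 11), (11, 12), (12, 3), (12, 4), (12, 11), (12, 12), (14, 3), (14, 4), (14, 11), (14, 12), (15, 1), (15, 3), (15, 4), (15, 6), (15, 9), (15, 11), (15, 12), (15, 14)]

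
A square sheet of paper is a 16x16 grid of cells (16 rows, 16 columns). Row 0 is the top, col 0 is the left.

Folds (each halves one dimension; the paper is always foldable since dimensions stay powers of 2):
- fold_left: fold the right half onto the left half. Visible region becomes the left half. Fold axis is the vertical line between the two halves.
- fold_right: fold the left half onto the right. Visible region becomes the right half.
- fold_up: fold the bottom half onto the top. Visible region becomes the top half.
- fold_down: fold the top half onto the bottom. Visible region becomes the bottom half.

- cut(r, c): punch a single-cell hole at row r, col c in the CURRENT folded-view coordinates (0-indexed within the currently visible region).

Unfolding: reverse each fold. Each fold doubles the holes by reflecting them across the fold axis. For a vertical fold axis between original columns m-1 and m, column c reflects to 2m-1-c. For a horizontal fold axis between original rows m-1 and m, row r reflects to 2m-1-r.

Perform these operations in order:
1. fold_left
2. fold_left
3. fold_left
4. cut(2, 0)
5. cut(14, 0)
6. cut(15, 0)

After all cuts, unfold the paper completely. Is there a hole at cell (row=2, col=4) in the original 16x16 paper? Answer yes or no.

Op 1 fold_left: fold axis v@8; visible region now rows[0,16) x cols[0,8) = 16x8
Op 2 fold_left: fold axis v@4; visible region now rows[0,16) x cols[0,4) = 16x4
Op 3 fold_left: fold axis v@2; visible region now rows[0,16) x cols[0,2) = 16x2
Op 4 cut(2, 0): punch at orig (2,0); cuts so far [(2, 0)]; region rows[0,16) x cols[0,2) = 16x2
Op 5 cut(14, 0): punch at orig (14,0); cuts so far [(2, 0), (14, 0)]; region rows[0,16) x cols[0,2) = 16x2
Op 6 cut(15, 0): punch at orig (15,0); cuts so far [(2, 0), (14, 0), (15, 0)]; region rows[0,16) x cols[0,2) = 16x2
Unfold 1 (reflect across v@2): 6 holes -> [(2, 0), (2, 3), (14, 0), (14, 3), (15, 0), (15, 3)]
Unfold 2 (reflect across v@4): 12 holes -> [(2, 0), (2, 3), (2, 4), (2, 7), (14, 0), (14, 3), (14, 4), (14, 7), (15, 0), (15, 3), (15, 4), (15, 7)]
Unfold 3 (reflect across v@8): 24 holes -> [(2, 0), (2, 3), (2, 4), (2, 7), (2, 8), (2, 11), (2, 12), (2, 15), (14, 0), (14, 3), (14, 4), (14, 7), (14, 8), (14, 11), (14, 12), (14, 15), (15, 0), (15, 3), (15, 4), (15, 7), (15, 8), (15, 11), (15, 12), (15, 15)]
Holes: [(2, 0), (2, 3), (2, 4), (2, 7), (2, 8), (2, 11), (2, 12), (2, 15), (14, 0), (14, 3), (14, 4), (14, 7), (14, 8), (14, 11), (14, 12), (14, 15), (15, 0), (15, 3), (15, 4), (15, 7), (15, 8), (15, 11), (15, 12), (15, 15)]

Answer: yes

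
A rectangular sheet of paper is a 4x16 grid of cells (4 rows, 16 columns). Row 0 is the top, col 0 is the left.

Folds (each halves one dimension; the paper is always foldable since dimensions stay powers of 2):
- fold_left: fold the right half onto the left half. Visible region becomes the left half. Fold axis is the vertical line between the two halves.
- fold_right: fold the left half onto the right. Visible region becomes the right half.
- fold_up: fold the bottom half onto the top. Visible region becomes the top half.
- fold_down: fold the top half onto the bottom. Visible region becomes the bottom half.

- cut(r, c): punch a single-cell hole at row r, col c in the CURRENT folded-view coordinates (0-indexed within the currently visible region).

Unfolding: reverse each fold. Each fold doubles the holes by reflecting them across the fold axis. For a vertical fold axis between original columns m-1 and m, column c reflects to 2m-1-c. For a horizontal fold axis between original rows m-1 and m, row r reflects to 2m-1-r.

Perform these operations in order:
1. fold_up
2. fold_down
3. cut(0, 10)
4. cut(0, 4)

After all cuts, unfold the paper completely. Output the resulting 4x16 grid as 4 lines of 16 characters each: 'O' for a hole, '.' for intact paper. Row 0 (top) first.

Op 1 fold_up: fold axis h@2; visible region now rows[0,2) x cols[0,16) = 2x16
Op 2 fold_down: fold axis h@1; visible region now rows[1,2) x cols[0,16) = 1x16
Op 3 cut(0, 10): punch at orig (1,10); cuts so far [(1, 10)]; region rows[1,2) x cols[0,16) = 1x16
Op 4 cut(0, 4): punch at orig (1,4); cuts so far [(1, 4), (1, 10)]; region rows[1,2) x cols[0,16) = 1x16
Unfold 1 (reflect across h@1): 4 holes -> [(0, 4), (0, 10), (1, 4), (1, 10)]
Unfold 2 (reflect across h@2): 8 holes -> [(0, 4), (0, 10), (1, 4), (1, 10), (2, 4), (2, 10), (3, 4), (3, 10)]

Answer: ....O.....O.....
....O.....O.....
....O.....O.....
....O.....O.....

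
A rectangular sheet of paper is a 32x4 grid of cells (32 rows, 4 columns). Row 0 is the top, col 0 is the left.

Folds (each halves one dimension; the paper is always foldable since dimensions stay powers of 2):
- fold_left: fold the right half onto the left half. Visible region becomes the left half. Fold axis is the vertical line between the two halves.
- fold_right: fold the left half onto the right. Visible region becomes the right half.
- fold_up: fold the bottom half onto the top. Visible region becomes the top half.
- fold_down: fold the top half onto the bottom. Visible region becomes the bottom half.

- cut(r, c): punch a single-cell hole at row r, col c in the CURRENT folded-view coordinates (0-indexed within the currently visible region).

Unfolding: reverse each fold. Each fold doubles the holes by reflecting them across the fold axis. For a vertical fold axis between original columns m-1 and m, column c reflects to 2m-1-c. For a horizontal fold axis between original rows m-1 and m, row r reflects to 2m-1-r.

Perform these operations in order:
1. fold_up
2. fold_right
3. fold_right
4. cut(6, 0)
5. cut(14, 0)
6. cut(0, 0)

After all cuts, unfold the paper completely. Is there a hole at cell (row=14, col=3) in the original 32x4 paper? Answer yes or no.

Op 1 fold_up: fold axis h@16; visible region now rows[0,16) x cols[0,4) = 16x4
Op 2 fold_right: fold axis v@2; visible region now rows[0,16) x cols[2,4) = 16x2
Op 3 fold_right: fold axis v@3; visible region now rows[0,16) x cols[3,4) = 16x1
Op 4 cut(6, 0): punch at orig (6,3); cuts so far [(6, 3)]; region rows[0,16) x cols[3,4) = 16x1
Op 5 cut(14, 0): punch at orig (14,3); cuts so far [(6, 3), (14, 3)]; region rows[0,16) x cols[3,4) = 16x1
Op 6 cut(0, 0): punch at orig (0,3); cuts so far [(0, 3), (6, 3), (14, 3)]; region rows[0,16) x cols[3,4) = 16x1
Unfold 1 (reflect across v@3): 6 holes -> [(0, 2), (0, 3), (6, 2), (6, 3), (14, 2), (14, 3)]
Unfold 2 (reflect across v@2): 12 holes -> [(0, 0), (0, 1), (0, 2), (0, 3), (6, 0), (6, 1), (6, 2), (6, 3), (14, 0), (14, 1), (14, 2), (14, 3)]
Unfold 3 (reflect across h@16): 24 holes -> [(0, 0), (0, 1), (0, 2), (0, 3), (6, 0), (6, 1), (6, 2), (6, 3), (14, 0), (14, 1), (14, 2), (14, 3), (17, 0), (17, 1), (17, 2), (17, 3), (25, 0), (25, 1), (25, 2), (25, 3), (31, 0), (31, 1), (31, 2), (31, 3)]
Holes: [(0, 0), (0, 1), (0, 2), (0, 3), (6, 0), (6, 1), (6, 2), (6, 3), (14, 0), (14, 1), (14, 2), (14, 3), (17, 0), (17, 1), (17, 2), (17, 3), (25, 0), (25, 1), (25, 2), (25, 3), (31, 0), (31, 1), (31, 2), (31, 3)]

Answer: yes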